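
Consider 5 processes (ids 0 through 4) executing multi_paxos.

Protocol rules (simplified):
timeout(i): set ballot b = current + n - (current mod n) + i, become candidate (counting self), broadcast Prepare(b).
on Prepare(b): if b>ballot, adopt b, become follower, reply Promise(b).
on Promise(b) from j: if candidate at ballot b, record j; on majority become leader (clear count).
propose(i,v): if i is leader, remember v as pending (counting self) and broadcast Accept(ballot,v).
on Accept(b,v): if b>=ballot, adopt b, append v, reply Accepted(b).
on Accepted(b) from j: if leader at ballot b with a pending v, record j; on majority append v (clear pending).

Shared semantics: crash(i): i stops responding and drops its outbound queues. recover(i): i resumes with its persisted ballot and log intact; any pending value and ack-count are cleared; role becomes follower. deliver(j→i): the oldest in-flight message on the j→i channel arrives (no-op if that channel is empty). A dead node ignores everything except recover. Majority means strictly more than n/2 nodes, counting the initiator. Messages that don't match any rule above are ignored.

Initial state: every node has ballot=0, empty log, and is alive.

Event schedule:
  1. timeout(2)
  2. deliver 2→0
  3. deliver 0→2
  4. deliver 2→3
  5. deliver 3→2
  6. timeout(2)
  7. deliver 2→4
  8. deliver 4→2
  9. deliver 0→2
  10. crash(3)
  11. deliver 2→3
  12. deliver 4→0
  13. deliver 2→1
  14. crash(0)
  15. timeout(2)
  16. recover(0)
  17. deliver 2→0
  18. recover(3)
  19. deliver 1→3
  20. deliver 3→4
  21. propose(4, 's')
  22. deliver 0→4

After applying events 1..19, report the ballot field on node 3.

after 1 — timeout(2): n2:cand/b7/[-]
after 2 — deliver 2→0: n0:foll/b7/[-]
after 3 — deliver 0→2: ·
after 4 — deliver 2→3: n3:foll/b7/[-]
after 5 — deliver 3→2: n2:lead/b7/[-]
after 6 — timeout(2): n2:cand/b12/[-]
after 7 — deliver 2→4: n4:foll/b7/[-]
after 8 — deliver 4→2: ·
after 9 — deliver 0→2: ·
after 10 — crash(3): n3:✗foll/b7/[-]
after 11 — deliver 2→3: ·
after 12 — deliver 4→0: ·
after 13 — deliver 2→1: n1:foll/b7/[-]
after 14 — crash(0): n0:✗foll/b7/[-]
after 15 — timeout(2): n2:cand/b17/[-]
after 16 — recover(0): n0:foll/b7/[-]
after 17 — deliver 2→0: n0:foll/b12/[-]
after 18 — recover(3): n3:foll/b7/[-]
after 19 — deliver 1→3: ·

7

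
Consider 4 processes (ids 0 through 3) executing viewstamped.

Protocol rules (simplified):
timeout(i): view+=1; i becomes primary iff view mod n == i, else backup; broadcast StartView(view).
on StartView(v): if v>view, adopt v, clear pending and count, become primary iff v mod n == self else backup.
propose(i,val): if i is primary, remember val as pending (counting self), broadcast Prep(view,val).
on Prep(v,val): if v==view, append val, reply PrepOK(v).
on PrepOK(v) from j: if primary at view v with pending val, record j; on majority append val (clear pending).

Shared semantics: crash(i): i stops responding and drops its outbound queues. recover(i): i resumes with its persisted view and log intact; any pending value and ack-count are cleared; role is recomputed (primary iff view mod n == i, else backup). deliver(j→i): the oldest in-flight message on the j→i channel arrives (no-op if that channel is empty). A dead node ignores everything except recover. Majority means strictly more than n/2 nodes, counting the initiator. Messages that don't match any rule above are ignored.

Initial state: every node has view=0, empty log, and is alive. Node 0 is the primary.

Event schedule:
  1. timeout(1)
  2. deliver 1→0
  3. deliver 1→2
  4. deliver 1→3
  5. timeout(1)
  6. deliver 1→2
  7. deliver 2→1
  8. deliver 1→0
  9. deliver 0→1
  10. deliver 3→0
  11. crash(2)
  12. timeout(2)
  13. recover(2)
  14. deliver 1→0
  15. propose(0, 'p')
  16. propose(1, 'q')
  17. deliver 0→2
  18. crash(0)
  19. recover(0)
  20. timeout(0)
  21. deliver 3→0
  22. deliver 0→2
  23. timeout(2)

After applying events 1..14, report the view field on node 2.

2

e1 timeout(1): 1[prim,v=1,-]
e2 deliver 1→0: 0[back,v=1,-]
e3 deliver 1→2: 2[back,v=1,-]
e4 deliver 1→3: 3[back,v=1,-]
e5 timeout(1): 1[back,v=2,-]
e6 deliver 1→2: 2[prim,v=2,-]
e7 deliver 2→1: ·
e8 deliver 1→0: 0[back,v=2,-]
e9 deliver 0→1: ·
e10 deliver 3→0: ·
e11 crash(2): 2[✗prim,v=2,-]
e12 timeout(2): ·
e13 recover(2): 2[prim,v=2,-]
e14 deliver 1→0: ·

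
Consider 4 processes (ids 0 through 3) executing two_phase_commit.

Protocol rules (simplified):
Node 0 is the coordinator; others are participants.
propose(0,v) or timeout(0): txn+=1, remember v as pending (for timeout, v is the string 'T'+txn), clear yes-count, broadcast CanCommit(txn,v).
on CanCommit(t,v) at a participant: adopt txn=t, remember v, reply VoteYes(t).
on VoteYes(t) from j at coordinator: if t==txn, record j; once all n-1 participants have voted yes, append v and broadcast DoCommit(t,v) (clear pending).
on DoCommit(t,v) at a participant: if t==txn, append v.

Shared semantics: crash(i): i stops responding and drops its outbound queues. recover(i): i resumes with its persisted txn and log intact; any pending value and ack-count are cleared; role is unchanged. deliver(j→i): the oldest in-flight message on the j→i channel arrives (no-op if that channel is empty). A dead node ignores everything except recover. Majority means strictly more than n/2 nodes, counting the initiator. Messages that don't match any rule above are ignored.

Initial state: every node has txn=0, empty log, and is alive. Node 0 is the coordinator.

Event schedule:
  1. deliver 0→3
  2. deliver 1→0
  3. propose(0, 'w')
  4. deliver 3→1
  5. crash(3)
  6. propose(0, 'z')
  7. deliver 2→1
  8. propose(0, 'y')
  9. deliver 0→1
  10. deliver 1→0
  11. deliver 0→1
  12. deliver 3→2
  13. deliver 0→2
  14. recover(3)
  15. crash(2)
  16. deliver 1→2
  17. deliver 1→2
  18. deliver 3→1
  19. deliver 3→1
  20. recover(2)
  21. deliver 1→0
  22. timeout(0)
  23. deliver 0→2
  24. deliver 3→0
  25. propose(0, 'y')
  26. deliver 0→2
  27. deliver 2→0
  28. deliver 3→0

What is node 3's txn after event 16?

0

1. deliver 0→3:  nop
2. deliver 1→0:  nop
3. propose(0,'w'):  <0:coor t1 ->
4. deliver 3→1:  nop
5. crash(3):  <3:✗part t0 ->
6. propose(0,'z'):  <0:coor t2 ->
7. deliver 2→1:  nop
8. propose(0,'y'):  <0:coor t3 ->
9. deliver 0→1:  <1:part t1 ->
10. deliver 1→0:  nop
11. deliver 0→1:  <1:part t2 ->
12. deliver 3→2:  nop
13. deliver 0→2:  <2:part t1 ->
14. recover(3):  <3:part t0 ->
15. crash(2):  <2:✗part t1 ->
16. deliver 1→2:  nop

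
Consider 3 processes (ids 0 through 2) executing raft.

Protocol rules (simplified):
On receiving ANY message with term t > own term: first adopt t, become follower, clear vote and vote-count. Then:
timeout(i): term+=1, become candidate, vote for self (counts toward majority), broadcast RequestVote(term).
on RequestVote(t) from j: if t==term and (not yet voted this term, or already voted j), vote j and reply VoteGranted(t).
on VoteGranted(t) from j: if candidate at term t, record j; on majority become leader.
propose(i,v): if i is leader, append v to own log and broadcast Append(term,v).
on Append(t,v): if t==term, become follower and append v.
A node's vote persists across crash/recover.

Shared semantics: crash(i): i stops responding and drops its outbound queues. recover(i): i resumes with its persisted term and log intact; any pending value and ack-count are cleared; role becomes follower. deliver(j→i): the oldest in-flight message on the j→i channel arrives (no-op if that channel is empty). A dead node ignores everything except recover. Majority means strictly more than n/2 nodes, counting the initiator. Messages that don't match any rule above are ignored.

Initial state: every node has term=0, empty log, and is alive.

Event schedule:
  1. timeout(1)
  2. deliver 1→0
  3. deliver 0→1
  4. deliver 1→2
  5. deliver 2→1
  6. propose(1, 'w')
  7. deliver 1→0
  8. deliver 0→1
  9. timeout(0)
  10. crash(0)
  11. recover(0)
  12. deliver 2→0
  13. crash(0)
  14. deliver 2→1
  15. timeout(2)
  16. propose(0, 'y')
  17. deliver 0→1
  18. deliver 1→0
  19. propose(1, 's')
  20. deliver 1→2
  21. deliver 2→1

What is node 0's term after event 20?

2

step 1 timeout(1): 1={cand,t=1,log=-}
step 2 deliver 1→0: 0={foll,t=1,log=-}
step 3 deliver 0→1: 1={lead,t=1,log=-}
step 4 deliver 1→2: 2={foll,t=1,log=-}
step 5 deliver 2→1: —
step 6 propose(1,'w'): 1={lead,t=1,log=w}
step 7 deliver 1→0: 0={foll,t=1,log=w}
step 8 deliver 0→1: —
step 9 timeout(0): 0={cand,t=2,log=w}
step 10 crash(0): 0={✗cand,t=2,log=w}
step 11 recover(0): 0={foll,t=2,log=w}
step 12 deliver 2→0: —
step 13 crash(0): 0={✗foll,t=2,log=w}
step 14 deliver 2→1: —
step 15 timeout(2): 2={cand,t=2,log=-}
step 16 propose(0,'y'): —
step 17 deliver 0→1: —
step 18 deliver 1→0: —
step 19 propose(1,'s'): 1={lead,t=1,log=w,s}
step 20 deliver 1→2: —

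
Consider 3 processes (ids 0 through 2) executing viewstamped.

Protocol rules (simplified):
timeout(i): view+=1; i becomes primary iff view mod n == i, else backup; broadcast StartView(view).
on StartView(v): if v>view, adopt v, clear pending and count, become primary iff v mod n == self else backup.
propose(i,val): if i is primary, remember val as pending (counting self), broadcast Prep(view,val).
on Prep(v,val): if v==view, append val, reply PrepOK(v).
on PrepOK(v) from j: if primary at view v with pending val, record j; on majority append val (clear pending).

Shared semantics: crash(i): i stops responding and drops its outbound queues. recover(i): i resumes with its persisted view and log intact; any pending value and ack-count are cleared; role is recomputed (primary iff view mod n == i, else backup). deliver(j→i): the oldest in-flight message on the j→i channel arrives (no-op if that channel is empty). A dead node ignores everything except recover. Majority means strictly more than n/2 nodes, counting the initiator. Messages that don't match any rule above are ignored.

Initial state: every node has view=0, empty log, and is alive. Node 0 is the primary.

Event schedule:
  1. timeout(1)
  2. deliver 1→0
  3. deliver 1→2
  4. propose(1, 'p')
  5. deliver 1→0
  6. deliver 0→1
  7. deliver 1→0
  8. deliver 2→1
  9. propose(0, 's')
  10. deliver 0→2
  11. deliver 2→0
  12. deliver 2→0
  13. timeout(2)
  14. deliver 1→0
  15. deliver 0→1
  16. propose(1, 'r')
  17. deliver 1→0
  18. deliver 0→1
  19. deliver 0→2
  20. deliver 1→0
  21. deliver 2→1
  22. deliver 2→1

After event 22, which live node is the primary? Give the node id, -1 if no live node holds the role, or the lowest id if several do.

2

after 1 — timeout(1): n1:prim/v1/[-]
after 2 — deliver 1→0: n0:back/v1/[-]
after 3 — deliver 1→2: n2:back/v1/[-]
after 4 — propose(1,'p'): ·
after 5 — deliver 1→0: n0:back/v1/[p]
after 6 — deliver 0→1: n1:prim/v1/[p]
after 7 — deliver 1→0: ·
after 8 — deliver 2→1: ·
after 9 — propose(0,'s'): ·
after 10 — deliver 0→2: ·
after 11 — deliver 2→0: ·
after 12 — deliver 2→0: ·
after 13 — timeout(2): n2:prim/v2/[-]
after 14 — deliver 1→0: ·
after 15 — deliver 0→1: ·
after 16 — propose(1,'r'): ·
after 17 — deliver 1→0: n0:back/v1/[p,r]
after 18 — deliver 0→1: n1:prim/v1/[p,r]
after 19 — deliver 0→2: ·
after 20 — deliver 1→0: ·
after 21 — deliver 2→1: n1:back/v2/[p,r]
after 22 — deliver 2→1: ·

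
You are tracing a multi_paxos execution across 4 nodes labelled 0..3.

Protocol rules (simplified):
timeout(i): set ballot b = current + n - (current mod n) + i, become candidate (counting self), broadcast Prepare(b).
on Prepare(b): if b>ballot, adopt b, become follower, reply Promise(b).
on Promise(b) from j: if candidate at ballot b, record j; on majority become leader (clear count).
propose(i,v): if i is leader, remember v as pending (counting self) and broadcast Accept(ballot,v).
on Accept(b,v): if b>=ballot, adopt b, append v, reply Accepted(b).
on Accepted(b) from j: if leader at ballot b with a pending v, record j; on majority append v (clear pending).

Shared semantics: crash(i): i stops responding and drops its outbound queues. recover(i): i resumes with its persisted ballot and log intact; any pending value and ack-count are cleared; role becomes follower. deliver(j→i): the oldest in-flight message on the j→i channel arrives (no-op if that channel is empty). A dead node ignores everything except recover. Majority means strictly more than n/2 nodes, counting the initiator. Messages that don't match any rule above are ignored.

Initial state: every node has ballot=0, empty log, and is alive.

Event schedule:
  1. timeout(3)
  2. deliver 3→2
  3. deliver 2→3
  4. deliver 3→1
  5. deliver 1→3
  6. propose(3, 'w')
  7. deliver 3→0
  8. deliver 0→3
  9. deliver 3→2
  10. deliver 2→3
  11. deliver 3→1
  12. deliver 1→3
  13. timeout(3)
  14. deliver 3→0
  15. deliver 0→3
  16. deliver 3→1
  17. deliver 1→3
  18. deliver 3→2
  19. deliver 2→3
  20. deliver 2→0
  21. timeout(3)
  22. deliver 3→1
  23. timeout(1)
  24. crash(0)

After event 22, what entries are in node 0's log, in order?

[1] timeout(3) → N3(cand b7 [-])
[2] deliver 3→2 → N2(foll b7 [-])
[3] deliver 2→3 → ∅
[4] deliver 3→1 → N1(foll b7 [-])
[5] deliver 1→3 → N3(lead b7 [-])
[6] propose(3,'w') → ∅
[7] deliver 3→0 → N0(foll b7 [-])
[8] deliver 0→3 → ∅
[9] deliver 3→2 → N2(foll b7 [w])
[10] deliver 2→3 → ∅
[11] deliver 3→1 → N1(foll b7 [w])
[12] deliver 1→3 → N3(lead b7 [w])
[13] timeout(3) → N3(cand b11 [w])
[14] deliver 3→0 → N0(foll b7 [w])
[15] deliver 0→3 → ∅
[16] deliver 3→1 → N1(foll b11 [w])
[17] deliver 1→3 → ∅
[18] deliver 3→2 → N2(foll b11 [w])
[19] deliver 2→3 → N3(lead b11 [w])
[20] deliver 2→0 → ∅
[21] timeout(3) → N3(cand b15 [w])
[22] deliver 3→1 → N1(foll b15 [w])

w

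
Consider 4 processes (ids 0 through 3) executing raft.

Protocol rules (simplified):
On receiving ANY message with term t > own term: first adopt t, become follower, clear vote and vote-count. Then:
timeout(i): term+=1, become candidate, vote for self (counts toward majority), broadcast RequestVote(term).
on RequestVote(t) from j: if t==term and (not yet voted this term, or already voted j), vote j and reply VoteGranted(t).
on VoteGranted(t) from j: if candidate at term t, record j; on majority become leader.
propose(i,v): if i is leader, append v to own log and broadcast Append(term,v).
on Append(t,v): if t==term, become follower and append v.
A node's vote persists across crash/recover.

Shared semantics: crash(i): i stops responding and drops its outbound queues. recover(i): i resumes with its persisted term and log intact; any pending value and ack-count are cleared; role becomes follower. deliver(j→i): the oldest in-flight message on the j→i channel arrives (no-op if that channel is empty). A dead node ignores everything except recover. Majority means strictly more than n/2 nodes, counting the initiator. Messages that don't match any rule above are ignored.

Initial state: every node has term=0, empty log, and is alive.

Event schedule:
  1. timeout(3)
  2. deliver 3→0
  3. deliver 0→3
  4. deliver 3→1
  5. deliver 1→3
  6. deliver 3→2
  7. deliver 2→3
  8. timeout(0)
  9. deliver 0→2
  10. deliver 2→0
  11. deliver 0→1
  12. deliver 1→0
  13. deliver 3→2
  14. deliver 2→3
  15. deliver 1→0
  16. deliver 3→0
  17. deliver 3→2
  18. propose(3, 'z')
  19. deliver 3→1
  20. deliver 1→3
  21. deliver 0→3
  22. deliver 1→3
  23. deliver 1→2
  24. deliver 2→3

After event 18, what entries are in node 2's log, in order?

empty

step 1 timeout(3): 3={cand,t=1,log=-}
step 2 deliver 3→0: 0={foll,t=1,log=-}
step 3 deliver 0→3: —
step 4 deliver 3→1: 1={foll,t=1,log=-}
step 5 deliver 1→3: 3={lead,t=1,log=-}
step 6 deliver 3→2: 2={foll,t=1,log=-}
step 7 deliver 2→3: —
step 8 timeout(0): 0={cand,t=2,log=-}
step 9 deliver 0→2: 2={foll,t=2,log=-}
step 10 deliver 2→0: —
step 11 deliver 0→1: 1={foll,t=2,log=-}
step 12 deliver 1→0: 0={lead,t=2,log=-}
step 13 deliver 3→2: —
step 14 deliver 2→3: —
step 15 deliver 1→0: —
step 16 deliver 3→0: —
step 17 deliver 3→2: —
step 18 propose(3,'z'): 3={lead,t=1,log=z}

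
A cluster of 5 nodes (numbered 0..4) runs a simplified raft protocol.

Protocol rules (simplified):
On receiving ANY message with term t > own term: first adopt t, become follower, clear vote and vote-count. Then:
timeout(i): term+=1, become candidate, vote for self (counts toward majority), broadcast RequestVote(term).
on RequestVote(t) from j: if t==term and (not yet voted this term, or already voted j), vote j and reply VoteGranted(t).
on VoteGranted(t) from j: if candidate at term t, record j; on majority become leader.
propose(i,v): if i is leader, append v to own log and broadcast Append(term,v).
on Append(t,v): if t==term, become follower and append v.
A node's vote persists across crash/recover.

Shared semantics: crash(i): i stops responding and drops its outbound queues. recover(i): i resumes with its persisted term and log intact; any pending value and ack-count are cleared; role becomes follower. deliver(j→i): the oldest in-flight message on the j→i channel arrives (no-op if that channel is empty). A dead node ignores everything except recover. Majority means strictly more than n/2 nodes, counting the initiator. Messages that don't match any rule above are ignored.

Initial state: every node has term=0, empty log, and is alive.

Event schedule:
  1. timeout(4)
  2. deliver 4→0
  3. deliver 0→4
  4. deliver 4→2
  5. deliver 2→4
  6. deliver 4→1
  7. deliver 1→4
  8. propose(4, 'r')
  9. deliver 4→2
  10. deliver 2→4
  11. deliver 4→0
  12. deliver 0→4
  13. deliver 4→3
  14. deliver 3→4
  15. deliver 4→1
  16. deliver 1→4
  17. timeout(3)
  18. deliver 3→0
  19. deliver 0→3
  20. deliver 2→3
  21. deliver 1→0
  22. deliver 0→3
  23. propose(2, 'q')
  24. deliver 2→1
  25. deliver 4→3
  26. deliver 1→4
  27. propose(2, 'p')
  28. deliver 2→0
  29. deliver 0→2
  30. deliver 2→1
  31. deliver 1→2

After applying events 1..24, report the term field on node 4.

1

after 1 — timeout(4): n4:cand/t1/[-]
after 2 — deliver 4→0: n0:foll/t1/[-]
after 3 — deliver 0→4: ·
after 4 — deliver 4→2: n2:foll/t1/[-]
after 5 — deliver 2→4: n4:lead/t1/[-]
after 6 — deliver 4→1: n1:foll/t1/[-]
after 7 — deliver 1→4: ·
after 8 — propose(4,'r'): n4:lead/t1/[r]
after 9 — deliver 4→2: n2:foll/t1/[r]
after 10 — deliver 2→4: ·
after 11 — deliver 4→0: n0:foll/t1/[r]
after 12 — deliver 0→4: ·
after 13 — deliver 4→3: n3:foll/t1/[-]
after 14 — deliver 3→4: ·
after 15 — deliver 4→1: n1:foll/t1/[r]
after 16 — deliver 1→4: ·
after 17 — timeout(3): n3:cand/t2/[-]
after 18 — deliver 3→0: n0:foll/t2/[r]
after 19 — deliver 0→3: ·
after 20 — deliver 2→3: ·
after 21 — deliver 1→0: ·
after 22 — deliver 0→3: ·
after 23 — propose(2,'q'): ·
after 24 — deliver 2→1: ·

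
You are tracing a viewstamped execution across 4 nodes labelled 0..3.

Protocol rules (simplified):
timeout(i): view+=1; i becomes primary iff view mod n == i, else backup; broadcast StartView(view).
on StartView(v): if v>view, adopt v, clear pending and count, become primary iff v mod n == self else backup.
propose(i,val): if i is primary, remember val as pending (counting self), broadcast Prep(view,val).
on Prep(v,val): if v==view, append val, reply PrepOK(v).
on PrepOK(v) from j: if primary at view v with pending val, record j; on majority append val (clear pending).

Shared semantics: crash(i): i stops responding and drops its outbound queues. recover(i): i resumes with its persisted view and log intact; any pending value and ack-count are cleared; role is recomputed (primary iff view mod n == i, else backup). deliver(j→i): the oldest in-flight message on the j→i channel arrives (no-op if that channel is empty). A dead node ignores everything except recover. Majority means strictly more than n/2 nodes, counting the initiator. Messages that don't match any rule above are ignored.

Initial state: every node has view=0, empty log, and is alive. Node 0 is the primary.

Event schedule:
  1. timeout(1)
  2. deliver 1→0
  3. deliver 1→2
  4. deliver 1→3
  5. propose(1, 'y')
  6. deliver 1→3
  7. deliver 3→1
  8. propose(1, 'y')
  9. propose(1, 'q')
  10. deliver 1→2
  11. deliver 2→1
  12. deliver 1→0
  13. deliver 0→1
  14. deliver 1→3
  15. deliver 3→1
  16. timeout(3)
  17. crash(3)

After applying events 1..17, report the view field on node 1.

1. timeout(1):  <1:prim v1 ->
2. deliver 1→0:  <0:back v1 ->
3. deliver 1→2:  <2:back v1 ->
4. deliver 1→3:  <3:back v1 ->
5. propose(1,'y'):  nop
6. deliver 1→3:  <3:back v1 y>
7. deliver 3→1:  nop
8. propose(1,'y'):  nop
9. propose(1,'q'):  nop
10. deliver 1→2:  <2:back v1 y>
11. deliver 2→1:  nop
12. deliver 1→0:  <0:back v1 y>
13. deliver 0→1:  <1:prim v1 q>
14. deliver 1→3:  <3:back v1 y,y>
15. deliver 3→1:  nop
16. timeout(3):  <3:back v2 y,y>
17. crash(3):  <3:✗back v2 y,y>

1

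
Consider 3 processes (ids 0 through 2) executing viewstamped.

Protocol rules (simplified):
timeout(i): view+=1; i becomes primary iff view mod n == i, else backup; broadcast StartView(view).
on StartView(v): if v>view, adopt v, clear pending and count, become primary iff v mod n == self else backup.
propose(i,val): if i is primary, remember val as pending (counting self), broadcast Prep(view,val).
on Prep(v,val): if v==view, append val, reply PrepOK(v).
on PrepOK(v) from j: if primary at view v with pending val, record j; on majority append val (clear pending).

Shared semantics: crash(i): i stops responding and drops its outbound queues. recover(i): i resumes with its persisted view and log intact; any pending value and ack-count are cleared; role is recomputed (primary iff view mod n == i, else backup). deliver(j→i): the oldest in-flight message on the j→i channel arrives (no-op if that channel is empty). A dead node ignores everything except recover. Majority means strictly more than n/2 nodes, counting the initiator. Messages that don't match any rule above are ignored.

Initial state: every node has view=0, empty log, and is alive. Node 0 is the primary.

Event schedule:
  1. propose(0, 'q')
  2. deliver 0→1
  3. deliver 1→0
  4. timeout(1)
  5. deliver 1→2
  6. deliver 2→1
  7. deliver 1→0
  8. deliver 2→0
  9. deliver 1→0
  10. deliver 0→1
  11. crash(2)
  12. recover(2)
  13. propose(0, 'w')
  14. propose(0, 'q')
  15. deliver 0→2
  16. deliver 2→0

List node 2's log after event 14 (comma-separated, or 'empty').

e1 propose(0,'q'): ·
e2 deliver 0→1: 1[back,v=0,q]
e3 deliver 1→0: 0[prim,v=0,q]
e4 timeout(1): 1[prim,v=1,q]
e5 deliver 1→2: 2[back,v=1,-]
e6 deliver 2→1: ·
e7 deliver 1→0: 0[back,v=1,q]
e8 deliver 2→0: ·
e9 deliver 1→0: ·
e10 deliver 0→1: ·
e11 crash(2): 2[✗back,v=1,-]
e12 recover(2): 2[back,v=1,-]
e13 propose(0,'w'): ·
e14 propose(0,'q'): ·

empty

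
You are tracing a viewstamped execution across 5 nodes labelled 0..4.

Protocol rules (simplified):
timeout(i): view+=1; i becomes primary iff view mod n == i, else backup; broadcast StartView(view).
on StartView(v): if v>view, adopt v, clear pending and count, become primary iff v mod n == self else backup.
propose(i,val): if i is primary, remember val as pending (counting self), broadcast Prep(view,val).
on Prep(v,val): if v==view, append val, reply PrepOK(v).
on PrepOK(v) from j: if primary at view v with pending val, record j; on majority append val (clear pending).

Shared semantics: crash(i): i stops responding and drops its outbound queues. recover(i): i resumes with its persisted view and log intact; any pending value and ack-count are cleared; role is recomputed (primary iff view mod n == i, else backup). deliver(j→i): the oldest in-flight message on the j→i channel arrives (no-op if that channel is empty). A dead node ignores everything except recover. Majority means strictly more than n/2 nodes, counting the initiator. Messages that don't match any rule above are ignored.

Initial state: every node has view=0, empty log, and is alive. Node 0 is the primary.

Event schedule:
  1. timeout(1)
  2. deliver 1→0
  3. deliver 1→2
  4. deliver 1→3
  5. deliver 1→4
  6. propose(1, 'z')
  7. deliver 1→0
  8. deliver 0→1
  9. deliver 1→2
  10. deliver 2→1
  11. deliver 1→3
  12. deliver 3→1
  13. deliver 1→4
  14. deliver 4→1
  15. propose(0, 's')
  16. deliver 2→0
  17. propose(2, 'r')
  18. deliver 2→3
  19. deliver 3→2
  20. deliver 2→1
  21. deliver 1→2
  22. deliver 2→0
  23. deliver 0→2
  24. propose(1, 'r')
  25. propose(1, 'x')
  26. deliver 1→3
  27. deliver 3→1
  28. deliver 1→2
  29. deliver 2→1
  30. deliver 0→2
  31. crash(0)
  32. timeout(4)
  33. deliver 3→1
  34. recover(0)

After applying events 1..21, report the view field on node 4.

1. timeout(1):  <1:prim v1 ->
2. deliver 1→0:  <0:back v1 ->
3. deliver 1→2:  <2:back v1 ->
4. deliver 1→3:  <3:back v1 ->
5. deliver 1→4:  <4:back v1 ->
6. propose(1,'z'):  nop
7. deliver 1→0:  <0:back v1 z>
8. deliver 0→1:  nop
9. deliver 1→2:  <2:back v1 z>
10. deliver 2→1:  <1:prim v1 z>
11. deliver 1→3:  <3:back v1 z>
12. deliver 3→1:  nop
13. deliver 1→4:  <4:back v1 z>
14. deliver 4→1:  nop
15. propose(0,'s'):  nop
16. deliver 2→0:  nop
17. propose(2,'r'):  nop
18. deliver 2→3:  nop
19. deliver 3→2:  nop
20. deliver 2→1:  nop
21. deliver 1→2:  nop

1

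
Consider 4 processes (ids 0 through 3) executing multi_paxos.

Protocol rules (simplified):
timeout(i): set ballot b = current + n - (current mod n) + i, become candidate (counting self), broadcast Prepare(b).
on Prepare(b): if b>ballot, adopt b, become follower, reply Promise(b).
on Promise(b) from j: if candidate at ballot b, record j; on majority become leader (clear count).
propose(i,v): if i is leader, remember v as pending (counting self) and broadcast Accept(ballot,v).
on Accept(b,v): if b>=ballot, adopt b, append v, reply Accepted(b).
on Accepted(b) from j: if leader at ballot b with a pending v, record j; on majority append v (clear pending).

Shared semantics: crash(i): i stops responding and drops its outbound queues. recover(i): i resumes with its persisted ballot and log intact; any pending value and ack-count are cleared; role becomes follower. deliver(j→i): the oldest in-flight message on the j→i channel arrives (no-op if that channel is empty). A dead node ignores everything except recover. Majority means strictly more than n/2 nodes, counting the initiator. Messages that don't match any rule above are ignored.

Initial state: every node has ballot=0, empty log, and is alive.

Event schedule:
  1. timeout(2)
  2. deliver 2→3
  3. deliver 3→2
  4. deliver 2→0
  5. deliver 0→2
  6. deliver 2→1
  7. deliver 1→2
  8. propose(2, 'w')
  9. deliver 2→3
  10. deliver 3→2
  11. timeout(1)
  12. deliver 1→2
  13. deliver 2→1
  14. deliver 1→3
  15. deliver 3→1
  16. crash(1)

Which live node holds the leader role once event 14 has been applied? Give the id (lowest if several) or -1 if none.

-1

after 1 — timeout(2): n2:cand/b6/[-]
after 2 — deliver 2→3: n3:foll/b6/[-]
after 3 — deliver 3→2: ·
after 4 — deliver 2→0: n0:foll/b6/[-]
after 5 — deliver 0→2: n2:lead/b6/[-]
after 6 — deliver 2→1: n1:foll/b6/[-]
after 7 — deliver 1→2: ·
after 8 — propose(2,'w'): ·
after 9 — deliver 2→3: n3:foll/b6/[w]
after 10 — deliver 3→2: ·
after 11 — timeout(1): n1:cand/b9/[-]
after 12 — deliver 1→2: n2:foll/b9/[-]
after 13 — deliver 2→1: ·
after 14 — deliver 1→3: n3:foll/b9/[w]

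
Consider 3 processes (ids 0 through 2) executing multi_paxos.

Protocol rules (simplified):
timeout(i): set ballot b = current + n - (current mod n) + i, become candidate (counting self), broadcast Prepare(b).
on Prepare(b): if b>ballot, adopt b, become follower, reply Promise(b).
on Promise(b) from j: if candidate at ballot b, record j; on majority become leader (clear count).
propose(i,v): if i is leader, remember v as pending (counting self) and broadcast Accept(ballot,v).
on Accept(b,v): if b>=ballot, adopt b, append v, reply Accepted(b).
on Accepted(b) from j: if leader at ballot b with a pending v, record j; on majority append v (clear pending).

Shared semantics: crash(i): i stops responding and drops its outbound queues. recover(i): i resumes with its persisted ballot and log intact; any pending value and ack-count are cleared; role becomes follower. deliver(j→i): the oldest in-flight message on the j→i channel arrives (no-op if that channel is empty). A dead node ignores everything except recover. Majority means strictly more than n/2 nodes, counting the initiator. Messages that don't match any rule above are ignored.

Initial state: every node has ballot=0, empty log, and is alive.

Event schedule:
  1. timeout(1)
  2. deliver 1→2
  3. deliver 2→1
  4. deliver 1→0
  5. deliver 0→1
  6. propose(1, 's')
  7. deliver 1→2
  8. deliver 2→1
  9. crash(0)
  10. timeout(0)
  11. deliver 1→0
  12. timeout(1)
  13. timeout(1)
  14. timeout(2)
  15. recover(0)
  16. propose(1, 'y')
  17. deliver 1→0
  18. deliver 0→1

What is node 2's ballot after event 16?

[1] timeout(1) → N1(cand b4 [-])
[2] deliver 1→2 → N2(foll b4 [-])
[3] deliver 2→1 → N1(lead b4 [-])
[4] deliver 1→0 → N0(foll b4 [-])
[5] deliver 0→1 → ∅
[6] propose(1,'s') → ∅
[7] deliver 1→2 → N2(foll b4 [s])
[8] deliver 2→1 → N1(lead b4 [s])
[9] crash(0) → N0(✗foll b4 [-])
[10] timeout(0) → ∅
[11] deliver 1→0 → ∅
[12] timeout(1) → N1(cand b7 [s])
[13] timeout(1) → N1(cand b10 [s])
[14] timeout(2) → N2(cand b8 [s])
[15] recover(0) → N0(foll b4 [-])
[16] propose(1,'y') → ∅

8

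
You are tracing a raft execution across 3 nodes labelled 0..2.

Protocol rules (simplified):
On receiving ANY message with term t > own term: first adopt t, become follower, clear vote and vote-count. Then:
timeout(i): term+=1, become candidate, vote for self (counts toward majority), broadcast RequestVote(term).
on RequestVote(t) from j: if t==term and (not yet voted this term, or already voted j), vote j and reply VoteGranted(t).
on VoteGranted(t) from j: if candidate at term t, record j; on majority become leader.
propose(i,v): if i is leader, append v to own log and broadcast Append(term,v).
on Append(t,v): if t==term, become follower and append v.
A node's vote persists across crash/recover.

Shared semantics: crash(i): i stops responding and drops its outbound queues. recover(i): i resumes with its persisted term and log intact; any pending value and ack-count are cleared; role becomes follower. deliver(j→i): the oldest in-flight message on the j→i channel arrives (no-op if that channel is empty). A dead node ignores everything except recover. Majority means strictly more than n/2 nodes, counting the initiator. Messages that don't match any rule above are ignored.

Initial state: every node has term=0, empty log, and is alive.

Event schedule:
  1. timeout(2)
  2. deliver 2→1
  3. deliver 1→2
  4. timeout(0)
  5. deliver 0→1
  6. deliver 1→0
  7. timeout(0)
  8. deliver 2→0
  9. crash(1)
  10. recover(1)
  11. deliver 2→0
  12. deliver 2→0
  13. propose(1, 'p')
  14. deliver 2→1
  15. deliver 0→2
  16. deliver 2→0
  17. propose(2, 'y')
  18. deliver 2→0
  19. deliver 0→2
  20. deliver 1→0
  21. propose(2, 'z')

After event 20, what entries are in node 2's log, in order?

1. timeout(2):  <2:cand t1 ->
2. deliver 2→1:  <1:foll t1 ->
3. deliver 1→2:  <2:lead t1 ->
4. timeout(0):  <0:cand t1 ->
5. deliver 0→1:  nop
6. deliver 1→0:  nop
7. timeout(0):  <0:cand t2 ->
8. deliver 2→0:  nop
9. crash(1):  <1:✗foll t1 ->
10. recover(1):  <1:foll t1 ->
11. deliver 2→0:  nop
12. deliver 2→0:  nop
13. propose(1,'p'):  nop
14. deliver 2→1:  nop
15. deliver 0→2:  nop
16. deliver 2→0:  nop
17. propose(2,'y'):  <2:lead t1 y>
18. deliver 2→0:  nop
19. deliver 0→2:  <2:foll t2 y>
20. deliver 1→0:  nop

y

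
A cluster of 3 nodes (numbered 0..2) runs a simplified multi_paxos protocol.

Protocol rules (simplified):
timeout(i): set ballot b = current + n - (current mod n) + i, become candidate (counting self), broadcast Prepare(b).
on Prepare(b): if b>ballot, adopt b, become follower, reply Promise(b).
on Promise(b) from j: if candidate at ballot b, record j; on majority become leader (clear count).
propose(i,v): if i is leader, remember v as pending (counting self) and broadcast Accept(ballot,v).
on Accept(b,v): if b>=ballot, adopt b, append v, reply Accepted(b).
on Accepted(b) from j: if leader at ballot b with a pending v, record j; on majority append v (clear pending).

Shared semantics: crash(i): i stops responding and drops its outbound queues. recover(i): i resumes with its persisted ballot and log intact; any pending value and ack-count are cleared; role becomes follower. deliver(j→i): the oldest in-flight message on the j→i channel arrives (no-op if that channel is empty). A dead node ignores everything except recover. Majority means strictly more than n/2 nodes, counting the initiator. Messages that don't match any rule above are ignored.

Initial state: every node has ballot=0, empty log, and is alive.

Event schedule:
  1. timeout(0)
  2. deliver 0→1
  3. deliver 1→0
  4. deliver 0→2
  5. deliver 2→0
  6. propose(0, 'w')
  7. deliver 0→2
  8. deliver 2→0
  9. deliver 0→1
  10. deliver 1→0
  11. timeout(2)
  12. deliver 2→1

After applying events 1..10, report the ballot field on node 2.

3

step 1 timeout(0): 0={cand,b=3,log=-}
step 2 deliver 0→1: 1={foll,b=3,log=-}
step 3 deliver 1→0: 0={lead,b=3,log=-}
step 4 deliver 0→2: 2={foll,b=3,log=-}
step 5 deliver 2→0: —
step 6 propose(0,'w'): —
step 7 deliver 0→2: 2={foll,b=3,log=w}
step 8 deliver 2→0: 0={lead,b=3,log=w}
step 9 deliver 0→1: 1={foll,b=3,log=w}
step 10 deliver 1→0: —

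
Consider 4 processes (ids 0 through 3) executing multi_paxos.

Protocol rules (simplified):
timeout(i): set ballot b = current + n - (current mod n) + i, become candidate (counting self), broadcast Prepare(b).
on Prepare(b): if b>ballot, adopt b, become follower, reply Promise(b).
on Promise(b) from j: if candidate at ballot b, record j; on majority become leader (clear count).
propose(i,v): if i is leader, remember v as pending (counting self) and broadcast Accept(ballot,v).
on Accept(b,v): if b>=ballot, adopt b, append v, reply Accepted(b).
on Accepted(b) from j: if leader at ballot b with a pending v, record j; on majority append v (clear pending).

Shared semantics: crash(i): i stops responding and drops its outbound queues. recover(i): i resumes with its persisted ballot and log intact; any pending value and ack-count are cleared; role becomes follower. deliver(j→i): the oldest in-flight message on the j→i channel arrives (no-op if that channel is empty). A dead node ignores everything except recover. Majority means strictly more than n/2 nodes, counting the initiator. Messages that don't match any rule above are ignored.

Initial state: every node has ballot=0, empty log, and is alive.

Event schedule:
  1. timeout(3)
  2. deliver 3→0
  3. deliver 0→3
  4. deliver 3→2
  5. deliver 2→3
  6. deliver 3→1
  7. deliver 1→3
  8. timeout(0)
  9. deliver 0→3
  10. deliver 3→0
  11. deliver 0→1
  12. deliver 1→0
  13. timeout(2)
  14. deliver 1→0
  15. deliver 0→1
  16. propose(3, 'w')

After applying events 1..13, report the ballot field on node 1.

8

[1] timeout(3) → N3(cand b7 [-])
[2] deliver 3→0 → N0(foll b7 [-])
[3] deliver 0→3 → ∅
[4] deliver 3→2 → N2(foll b7 [-])
[5] deliver 2→3 → N3(lead b7 [-])
[6] deliver 3→1 → N1(foll b7 [-])
[7] deliver 1→3 → ∅
[8] timeout(0) → N0(cand b8 [-])
[9] deliver 0→3 → N3(foll b8 [-])
[10] deliver 3→0 → ∅
[11] deliver 0→1 → N1(foll b8 [-])
[12] deliver 1→0 → N0(lead b8 [-])
[13] timeout(2) → N2(cand b10 [-])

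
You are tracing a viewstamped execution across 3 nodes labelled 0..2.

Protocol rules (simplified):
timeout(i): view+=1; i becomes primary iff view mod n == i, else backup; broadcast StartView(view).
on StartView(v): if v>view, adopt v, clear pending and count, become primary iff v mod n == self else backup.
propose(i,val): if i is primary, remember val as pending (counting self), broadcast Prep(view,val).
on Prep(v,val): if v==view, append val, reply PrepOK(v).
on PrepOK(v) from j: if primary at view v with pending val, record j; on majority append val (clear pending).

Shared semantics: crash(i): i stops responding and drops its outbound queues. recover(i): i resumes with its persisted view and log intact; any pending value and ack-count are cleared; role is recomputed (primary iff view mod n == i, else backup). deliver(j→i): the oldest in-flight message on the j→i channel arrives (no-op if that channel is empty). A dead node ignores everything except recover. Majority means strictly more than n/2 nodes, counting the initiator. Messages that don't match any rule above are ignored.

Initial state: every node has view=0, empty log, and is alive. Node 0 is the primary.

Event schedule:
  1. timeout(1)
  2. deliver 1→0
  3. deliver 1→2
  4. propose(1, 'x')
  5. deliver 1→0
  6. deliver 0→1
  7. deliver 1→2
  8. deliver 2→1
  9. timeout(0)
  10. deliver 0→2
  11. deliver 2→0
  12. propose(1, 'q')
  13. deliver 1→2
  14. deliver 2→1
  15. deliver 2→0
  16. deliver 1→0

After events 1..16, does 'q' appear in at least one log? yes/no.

1. timeout(1):  <1:prim v1 ->
2. deliver 1→0:  <0:back v1 ->
3. deliver 1→2:  <2:back v1 ->
4. propose(1,'x'):  nop
5. deliver 1→0:  <0:back v1 x>
6. deliver 0→1:  <1:prim v1 x>
7. deliver 1→2:  <2:back v1 x>
8. deliver 2→1:  nop
9. timeout(0):  <0:back v2 x>
10. deliver 0→2:  <2:prim v2 x>
11. deliver 2→0:  nop
12. propose(1,'q'):  nop
13. deliver 1→2:  nop
14. deliver 2→1:  nop
15. deliver 2→0:  nop
16. deliver 1→0:  nop

no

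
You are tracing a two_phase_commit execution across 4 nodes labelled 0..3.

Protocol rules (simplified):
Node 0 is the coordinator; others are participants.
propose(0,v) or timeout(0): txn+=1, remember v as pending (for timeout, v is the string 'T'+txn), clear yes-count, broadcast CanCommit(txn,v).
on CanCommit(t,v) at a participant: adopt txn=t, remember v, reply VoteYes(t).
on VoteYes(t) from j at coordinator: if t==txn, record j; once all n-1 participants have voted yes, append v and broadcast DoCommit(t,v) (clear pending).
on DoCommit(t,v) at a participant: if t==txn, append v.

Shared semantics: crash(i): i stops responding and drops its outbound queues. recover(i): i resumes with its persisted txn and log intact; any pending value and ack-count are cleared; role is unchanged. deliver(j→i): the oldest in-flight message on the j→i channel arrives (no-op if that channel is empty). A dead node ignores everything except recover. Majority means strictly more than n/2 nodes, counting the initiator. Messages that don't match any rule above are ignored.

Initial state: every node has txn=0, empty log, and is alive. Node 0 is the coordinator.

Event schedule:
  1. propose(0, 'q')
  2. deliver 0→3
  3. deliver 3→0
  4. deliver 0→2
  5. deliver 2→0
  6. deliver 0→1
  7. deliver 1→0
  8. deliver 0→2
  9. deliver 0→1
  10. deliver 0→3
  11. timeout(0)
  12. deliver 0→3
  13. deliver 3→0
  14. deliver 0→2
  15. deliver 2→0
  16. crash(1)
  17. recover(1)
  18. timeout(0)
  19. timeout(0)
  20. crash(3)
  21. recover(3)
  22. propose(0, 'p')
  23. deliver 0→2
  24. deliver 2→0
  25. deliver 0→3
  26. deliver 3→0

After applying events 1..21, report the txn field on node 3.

after 1 — propose(0,'q'): n0:coor/t1/[-]
after 2 — deliver 0→3: n3:part/t1/[-]
after 3 — deliver 3→0: ·
after 4 — deliver 0→2: n2:part/t1/[-]
after 5 — deliver 2→0: ·
after 6 — deliver 0→1: n1:part/t1/[-]
after 7 — deliver 1→0: n0:coor/t1/[q]
after 8 — deliver 0→2: n2:part/t1/[q]
after 9 — deliver 0→1: n1:part/t1/[q]
after 10 — deliver 0→3: n3:part/t1/[q]
after 11 — timeout(0): n0:coor/t2/[q]
after 12 — deliver 0→3: n3:part/t2/[q]
after 13 — deliver 3→0: ·
after 14 — deliver 0→2: n2:part/t2/[q]
after 15 — deliver 2→0: ·
after 16 — crash(1): n1:✗part/t1/[q]
after 17 — recover(1): n1:part/t1/[q]
after 18 — timeout(0): n0:coor/t3/[q]
after 19 — timeout(0): n0:coor/t4/[q]
after 20 — crash(3): n3:✗part/t2/[q]
after 21 — recover(3): n3:part/t2/[q]

2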